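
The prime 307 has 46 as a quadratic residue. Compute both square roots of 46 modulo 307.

53, 254

Since 307 ≡ 3 (mod 4), a square root of 46 is 46^((307+1)/4) = 46^77 mod 307.
Repeated squaring: 46^2≡274, 46^4≡168, 46^8≡287, 46^16≡93, 46^32≡53, 46^64≡46 (mod 307).
46^77 = 46^(64+8+4+1) ≡ 53 (mod 307).
Check: 53² = 2809 ≡ 46 (mod 307). The two roots are 53 and 254.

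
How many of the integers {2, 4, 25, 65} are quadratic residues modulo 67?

(2/67) = -1 → non-residue.
(4/67) = +1 → QR.
(25/67) = +1 → QR.
(65/67) = +1 → QR.
Total quadratic residues among the 4: 3.

3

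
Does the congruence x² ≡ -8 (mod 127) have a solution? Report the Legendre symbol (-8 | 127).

Euler's criterion: (-8/127) ≡ 119^63 (mod 127).
119^2 ≡ 64 (mod 127)
119^4 ≡ 32 (mod 127)
119^8 ≡ 8 (mod 127)
119^16 ≡ 64 (mod 127)
119^32 ≡ 32 (mod 127)
119^63 = 119^(32+16+8+4+2+1) ≡ 126 (mod 127).
Result is 126 ≡ −1, so (-8/127) = −1.

-1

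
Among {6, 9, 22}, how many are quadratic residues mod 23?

(6/23) = +1 → QR.
(9/23) = +1 → QR.
(22/23) = -1 → non-residue.
Total quadratic residues among the 3: 2.

2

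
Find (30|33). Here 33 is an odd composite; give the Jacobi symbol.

0

Pull out 2: since 33 ≡ 1 (mod 8), (2/33) = +1.
Reciprocity: 15 ≡ 3 and 33 ≡ 1 (mod 4), so (15/33) = +(33/15).
Reduce top mod 15: now compute (3/15).
Reciprocity: 3 ≡ 3 and 15 ≡ 3 (mod 4), so (3/15) = −(15/3).
Reduce top mod 3: now compute (0/3).
Top reduces to 0: gcd > 1, so the symbol is 0.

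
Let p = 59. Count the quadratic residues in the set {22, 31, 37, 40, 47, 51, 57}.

(22/59) = +1 → QR.
(31/59) = -1 → non-residue.
(37/59) = -1 → non-residue.
(40/59) = -1 → non-residue.
(47/59) = -1 → non-residue.
(51/59) = +1 → QR.
(57/59) = +1 → QR.
Total quadratic residues among the 7: 3.

3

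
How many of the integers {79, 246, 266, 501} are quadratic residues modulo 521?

(79/521) = -1 → non-residue.
(246/521) = +1 → QR.
(266/521) = +1 → QR.
(501/521) = +1 → QR.
Total quadratic residues among the 4: 3.

3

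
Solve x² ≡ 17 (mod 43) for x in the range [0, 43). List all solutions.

Since 43 ≡ 3 (mod 4), a square root of 17 is 17^((43+1)/4) = 17^11 mod 43.
Repeated squaring: 17^2≡31, 17^4≡15, 17^8≡10 (mod 43).
17^11 = 17^(8+2+1) ≡ 24 (mod 43).
Check: 24² = 576 ≡ 17 (mod 43). The two roots are 19 and 24.

19, 24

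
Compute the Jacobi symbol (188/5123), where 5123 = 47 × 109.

0

Pull out 2^2: since 5123 ≡ 3 (mod 8), (2/5123) = -1, so (2/5123)^2 = +1.
Reciprocity: 47 ≡ 3 and 5123 ≡ 3 (mod 4), so (47/5123) = −(5123/47).
Reduce top mod 47: now compute (0/47).
Top reduces to 0: gcd > 1, so the symbol is 0.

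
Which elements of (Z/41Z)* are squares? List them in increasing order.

1, 2, 4, 5, 8, 9, 10, 16, 18, 20, 21, 23, 25, 31, 32, 33, 36, 37, 39, 40

Square k = 1,…,20 (k and 41−k give the same square):
1²=1, 2²=4, 3²=9, 4²=16, 5²=25, 6²=36, 7²≡8, 8²≡23, 9²≡40, 10²≡18, 11²≡39, 12²≡21, 13²≡5, 14²≡32, 15²≡20, 16²≡10, 17²≡2, 18²≡37, 19²≡33, 20²≡31 (mod 41).
So the quadratic residues mod 41 are {1, 2, 4, 5, 8, 9, 10, 16, 18, 20, 21, 23, 25, 31, 32, 33, 36, 37, 39, 40}.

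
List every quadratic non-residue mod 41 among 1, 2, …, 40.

Square k = 1,…,20 (k and 41−k give the same square):
1²=1, 2²=4, 3²=9, 4²=16, 5²=25, 6²=36, 7²≡8, 8²≡23, 9²≡40, 10²≡18, 11²≡39, 12²≡21, 13²≡5, 14²≡32, 15²≡20, 16²≡10, 17²≡2, 18²≡37, 19²≡33, 20²≡31 (mod 41).
The residues are {1, 2, 4, 5, 8, 9, 10, 16, 18, 20, 21, 23, 25, 31, 32, 33, 36, 37, 39, 40}; the non-residues are the remaining 20 nonzero classes.

3,6,7,11,12,13,14,15,17,19,22,24,26,27,28,29,30,34,35,38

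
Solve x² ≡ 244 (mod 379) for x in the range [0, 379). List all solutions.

77, 302

Since 379 ≡ 3 (mod 4), a square root of 244 is 244^((379+1)/4) = 244^95 mod 379.
Repeated squaring: 244^2≡33, 244^4≡331, 244^8≡30, 244^16≡142, 244^32≡77, 244^64≡244 (mod 379).
244^95 = 244^(64+16+8+4+2+1) ≡ 77 (mod 379).
Check: 77² = 5929 ≡ 244 (mod 379). The two roots are 77 and 302.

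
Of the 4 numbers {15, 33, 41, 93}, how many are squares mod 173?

3

(15/173) = +1 → QR.
(33/173) = +1 → QR.
(41/173) = +1 → QR.
(93/173) = -1 → non-residue.
Total quadratic residues among the 4: 3.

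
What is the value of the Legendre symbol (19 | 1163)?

-1

Reciprocity: 19 ≡ 3 and 1163 ≡ 3 (mod 4), so (19/1163) = −(1163/19).
Reduce top mod 19: now compute (4/19).
Pull out 2^2: since 19 ≡ 3 (mod 8), (2/19) = -1, so (2/19)^2 = +1.
Reached (1/19) = 1. Collecting the sign flips along the way, the symbol is -1.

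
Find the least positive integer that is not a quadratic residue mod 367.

3

(2/367) = +1, so 2 is a residue.
(3/367) = −1, so 3 is the smallest positive non-residue mod 367.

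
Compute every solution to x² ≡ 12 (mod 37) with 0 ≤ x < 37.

7, 30

37 ≡ 1 (mod 4), so we find a root by search.
Trying successive values, 7² = 49 ≡ 12 (mod 37). The other root is 37 − 7 = 30.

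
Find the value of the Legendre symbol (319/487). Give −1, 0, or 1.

-1

Euler's criterion: (319/487) ≡ 319^243 (mod 487).
319^2 ≡ 465 (mod 487)
319^4 ≡ 484 (mod 487)
319^8 ≡ 9 (mod 487)
319^16 ≡ 81 (mod 487)
319^32 ≡ 230 (mod 487)
319^64 ≡ 304 (mod 487)
319^128 ≡ 373 (mod 487)
319^243 = 319^(128+64+32+16+2+1) ≡ 486 (mod 487).
Result is 486 ≡ −1, so (319/487) = −1.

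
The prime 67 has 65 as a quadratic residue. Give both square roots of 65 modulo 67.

Since 67 ≡ 3 (mod 4), a square root of 65 is 65^((67+1)/4) = 65^17 mod 67.
Repeated squaring: 65^2≡4, 65^4≡16, 65^8≡55, 65^16≡10 (mod 67).
65^17 = 65^(16+1) ≡ 47 (mod 67).
Check: 47² = 2209 ≡ 65 (mod 67). The two roots are 20 and 47.

20, 47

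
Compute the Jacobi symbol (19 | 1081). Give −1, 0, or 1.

1

Reciprocity: 19 ≡ 3 and 1081 ≡ 1 (mod 4), so (19/1081) = +(1081/19).
Reduce top mod 19: now compute (17/19).
Reciprocity: 17 ≡ 1 and 19 ≡ 3 (mod 4), so (17/19) = +(19/17).
Reduce top mod 17: now compute (2/17).
Pull out 2: since 17 ≡ 1 (mod 8), (2/17) = +1.
Reached (1/17) = 1. Collecting the sign flips along the way, the symbol is +1.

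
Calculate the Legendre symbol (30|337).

Euler's criterion: (30/337) ≡ 30^168 (mod 337).
30^2 ≡ 226 (mod 337)
30^4 ≡ 189 (mod 337)
30^8 ≡ 336 (mod 337)
30^16 ≡ 1 (mod 337)
30^32 ≡ 1 (mod 337)
30^64 ≡ 1 (mod 337)
30^128 ≡ 1 (mod 337)
30^168 = 30^(128+32+8) ≡ 336 (mod 337).
Result is 336 ≡ −1, so (30/337) = −1.

-1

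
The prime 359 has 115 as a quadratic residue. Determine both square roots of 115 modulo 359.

111, 248

Since 359 ≡ 3 (mod 4), a square root of 115 is 115^((359+1)/4) = 115^90 mod 359.
Repeated squaring: 115^2≡301, 115^4≡133, 115^8≡98, 115^16≡270, 115^32≡23, 115^64≡170 (mod 359).
115^90 = 115^(64+16+8+2) ≡ 111 (mod 359).
Check: 111² = 12321 ≡ 115 (mod 359). The two roots are 111 and 248.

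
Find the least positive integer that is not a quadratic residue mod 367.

3

(2/367) = +1, so 2 is a residue.
(3/367) = −1, so 3 is the smallest positive non-residue mod 367.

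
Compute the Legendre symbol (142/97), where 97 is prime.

-1

First reduce: 142 ≡ 45 (mod 97).
Reciprocity: 45 ≡ 1 and 97 ≡ 1 (mod 4), so (45/97) = +(97/45).
Reduce top mod 45: now compute (7/45).
Reciprocity: 7 ≡ 3 and 45 ≡ 1 (mod 4), so (7/45) = +(45/7).
Reduce top mod 7: now compute (3/7).
Reciprocity: 3 ≡ 3 and 7 ≡ 3 (mod 4), so (3/7) = −(7/3).
Reduce top mod 3: now compute (1/3).
Reached (1/3) = 1. Collecting the sign flips along the way, the symbol is -1.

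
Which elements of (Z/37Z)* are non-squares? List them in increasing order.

Square k = 1,…,18 (k and 37−k give the same square):
1²=1, 2²=4, 3²=9, 4²=16, 5²=25, 6²=36, 7²≡12, 8²≡27, 9²≡7, 10²≡26, 11²≡10, 12²≡33, 13²≡21, 14²≡11, 15²≡3, 16²≡34, 17²≡30, 18²≡28 (mod 37).
The residues are {1, 3, 4, 7, 9, 10, 11, 12, 16, 21, 25, 26, 27, 28, 30, 33, 34, 36}; the non-residues are the remaining 18 nonzero classes.

2, 5, 6, 8, 13, 14, 15, 17, 18, 19, 20, 22, 23, 24, 29, 31, 32, 35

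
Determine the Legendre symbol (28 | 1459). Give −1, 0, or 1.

1

Pull out 2^2: since 1459 ≡ 3 (mod 8), (2/1459) = -1, so (2/1459)^2 = +1.
Reciprocity: 7 ≡ 3 and 1459 ≡ 3 (mod 4), so (7/1459) = −(1459/7).
Reduce top mod 7: now compute (3/7).
Reciprocity: 3 ≡ 3 and 7 ≡ 3 (mod 4), so (3/7) = −(7/3).
Reduce top mod 3: now compute (1/3).
Reached (1/3) = 1. Collecting the sign flips along the way, the symbol is +1.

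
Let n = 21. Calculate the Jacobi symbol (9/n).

0

Reciprocity: 9 ≡ 1 and 21 ≡ 1 (mod 4), so (9/21) = +(21/9).
Reduce top mod 9: now compute (3/9).
Reciprocity: 3 ≡ 3 and 9 ≡ 1 (mod 4), so (3/9) = +(9/3).
Reduce top mod 3: now compute (0/3).
Top reduces to 0: gcd > 1, so the symbol is 0.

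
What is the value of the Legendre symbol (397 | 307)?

1

First reduce: 397 ≡ 90 (mod 307).
Pull out 2: since 307 ≡ 3 (mod 8), (2/307) = -1.
Reciprocity: 45 ≡ 1 and 307 ≡ 3 (mod 4), so (45/307) = +(307/45).
Reduce top mod 45: now compute (37/45).
Reciprocity: 37 ≡ 1 and 45 ≡ 1 (mod 4), so (37/45) = +(45/37).
Reduce top mod 37: now compute (8/37).
Pull out 2^3: since 37 ≡ 5 (mod 8), (2/37) = -1, so (2/37)^3 = -1.
Reached (1/37) = 1. Collecting the sign flips along the way, the symbol is +1.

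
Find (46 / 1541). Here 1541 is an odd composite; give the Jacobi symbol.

Pull out 2: since 1541 ≡ 5 (mod 8), (2/1541) = -1.
Reciprocity: 23 ≡ 3 and 1541 ≡ 1 (mod 4), so (23/1541) = +(1541/23).
Reduce top mod 23: now compute (0/23).
Top reduces to 0: gcd > 1, so the symbol is 0.

0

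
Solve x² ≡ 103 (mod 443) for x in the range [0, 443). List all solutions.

155, 288

Since 443 ≡ 3 (mod 4), a square root of 103 is 103^((443+1)/4) = 103^111 mod 443.
Repeated squaring: 103^2≡420, 103^4≡86, 103^8≡308, 103^16≡62, 103^32≡300, 103^64≡71 (mod 443).
103^111 = 103^(64+32+8+4+2+1) ≡ 155 (mod 443).
Check: 155² = 24025 ≡ 103 (mod 443). The two roots are 155 and 288.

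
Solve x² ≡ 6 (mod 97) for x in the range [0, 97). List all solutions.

97 ≡ 1 (mod 4), so we find a root by search.
Trying successive values, 43² = 1849 ≡ 6 (mod 97). The other root is 97 − 43 = 54.

43, 54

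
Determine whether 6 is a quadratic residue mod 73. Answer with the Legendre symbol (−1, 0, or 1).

Euler's criterion: (6/73) ≡ 6^36 (mod 73).
6^2 ≡ 36 (mod 73)
6^4 ≡ 55 (mod 73)
6^8 ≡ 32 (mod 73)
6^16 ≡ 2 (mod 73)
6^32 ≡ 4 (mod 73)
6^36 = 6^(32+4) ≡ 1 (mod 73).
Result is 1, so (6/73) = 1.

1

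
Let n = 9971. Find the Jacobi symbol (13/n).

0

Reciprocity: 13 ≡ 1 and 9971 ≡ 3 (mod 4), so (13/9971) = +(9971/13).
Reduce top mod 13: now compute (0/13).
Top reduces to 0: gcd > 1, so the symbol is 0.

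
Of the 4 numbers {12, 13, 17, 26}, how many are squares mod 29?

1

(12/29) = -1 → non-residue.
(13/29) = +1 → QR.
(17/29) = -1 → non-residue.
(26/29) = -1 → non-residue.
Total quadratic residues among the 4: 1.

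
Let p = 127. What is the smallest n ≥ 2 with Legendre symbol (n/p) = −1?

3

(2/127) = +1, so 2 is a residue.
(3/127) = −1, so 3 is the smallest positive non-residue mod 127.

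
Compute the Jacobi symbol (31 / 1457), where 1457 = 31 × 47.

Reciprocity: 31 ≡ 3 and 1457 ≡ 1 (mod 4), so (31/1457) = +(1457/31).
Reduce top mod 31: now compute (0/31).
Top reduces to 0: gcd > 1, so the symbol is 0.

0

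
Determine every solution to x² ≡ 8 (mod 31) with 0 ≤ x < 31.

15, 16

Since 31 ≡ 3 (mod 4), a square root of 8 is 8^((31+1)/4) = 8^8 mod 31.
Repeated squaring: 8^2≡2, 8^4≡4, 8^8≡16 (mod 31).
8^8 = 8^(8) ≡ 16 (mod 31).
Check: 16² = 256 ≡ 8 (mod 31). The two roots are 15 and 16.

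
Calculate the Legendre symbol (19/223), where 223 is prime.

1

Euler's criterion: (19/223) ≡ 19^111 (mod 223).
19^2 ≡ 138 (mod 223)
19^4 ≡ 89 (mod 223)
19^8 ≡ 116 (mod 223)
19^16 ≡ 76 (mod 223)
19^32 ≡ 201 (mod 223)
19^64 ≡ 38 (mod 223)
19^111 = 19^(64+32+8+4+2+1) ≡ 1 (mod 223).
Result is 1, so (19/223) = 1.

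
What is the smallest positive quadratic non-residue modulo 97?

5

(2/97) = +1, so 2 is a residue.
(3/97) = +1, so 3 is a residue.
(4/97) = +1, so 4 is a residue.
(5/97) = −1, so 5 is the smallest positive non-residue mod 97.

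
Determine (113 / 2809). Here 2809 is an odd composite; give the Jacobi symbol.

1

Reciprocity: 113 ≡ 1 and 2809 ≡ 1 (mod 4), so (113/2809) = +(2809/113).
Reduce top mod 113: now compute (97/113).
Reciprocity: 97 ≡ 1 and 113 ≡ 1 (mod 4), so (97/113) = +(113/97).
Reduce top mod 97: now compute (16/97).
Pull out 2^4: since 97 ≡ 1 (mod 8), (2/97) = +1, so (2/97)^4 = +1.
Reached (1/97) = 1. Collecting the sign flips along the way, the symbol is +1.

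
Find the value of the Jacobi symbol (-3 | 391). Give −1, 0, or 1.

First reduce: -3 ≡ 388 (mod 391).
Pull out 2^2: since 391 ≡ 7 (mod 8), (2/391) = +1, so (2/391)^2 = +1.
Reciprocity: 97 ≡ 1 and 391 ≡ 3 (mod 4), so (97/391) = +(391/97).
Reduce top mod 97: now compute (3/97).
Reciprocity: 3 ≡ 3 and 97 ≡ 1 (mod 4), so (3/97) = +(97/3).
Reduce top mod 3: now compute (1/3).
Reached (1/3) = 1. Collecting the sign flips along the way, the symbol is +1.

1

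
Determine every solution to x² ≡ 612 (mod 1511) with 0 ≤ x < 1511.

Since 1511 ≡ 3 (mod 4), a square root of 612 is 612^((1511+1)/4) = 612^378 mod 1511.
Repeated squaring: 612^2≡1327, 612^4≡614, 612^8≡757, 612^16≡380, 612^32≡855, 612^64≡1212, 612^128≡252, 612^256≡42 (mod 1511).
612^378 = 612^(256+64+32+16+8+2) ≡ 1156 (mod 1511).
Check: 1156² = 1336336 ≡ 612 (mod 1511). The two roots are 355 and 1156.

355, 1156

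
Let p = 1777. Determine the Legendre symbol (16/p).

Pull out 2^4: since 1777 ≡ 1 (mod 8), (2/1777) = +1, so (2/1777)^4 = +1.
Reached (1/1777) = 1. Collecting the sign flips along the way, the symbol is +1.

1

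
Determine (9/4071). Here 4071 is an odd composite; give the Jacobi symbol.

Reciprocity: 9 ≡ 1 and 4071 ≡ 3 (mod 4), so (9/4071) = +(4071/9).
Reduce top mod 9: now compute (3/9).
Reciprocity: 3 ≡ 3 and 9 ≡ 1 (mod 4), so (3/9) = +(9/3).
Reduce top mod 3: now compute (0/3).
Top reduces to 0: gcd > 1, so the symbol is 0.

0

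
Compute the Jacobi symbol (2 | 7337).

1

Pull out 2: since 7337 ≡ 1 (mod 8), (2/7337) = +1.
Reached (1/7337) = 1. Collecting the sign flips along the way, the symbol is +1.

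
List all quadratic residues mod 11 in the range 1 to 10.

1,3,4,5,9

Square k = 1,…,5 (k and 11−k give the same square):
1²=1, 2²=4, 3²=9, 4²≡5, 5²≡3 (mod 11).
So the quadratic residues mod 11 are {1, 3, 4, 5, 9}.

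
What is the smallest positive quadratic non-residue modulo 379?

(2/379) = −1, so 2 is the smallest positive non-residue mod 379.

2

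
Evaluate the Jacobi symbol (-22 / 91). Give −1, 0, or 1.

First reduce: -22 ≡ 69 (mod 91).
Reciprocity: 69 ≡ 1 and 91 ≡ 3 (mod 4), so (69/91) = +(91/69).
Reduce top mod 69: now compute (22/69).
Pull out 2: since 69 ≡ 5 (mod 8), (2/69) = -1.
Reciprocity: 11 ≡ 3 and 69 ≡ 1 (mod 4), so (11/69) = +(69/11).
Reduce top mod 11: now compute (3/11).
Reciprocity: 3 ≡ 3 and 11 ≡ 3 (mod 4), so (3/11) = −(11/3).
Reduce top mod 3: now compute (2/3).
Pull out 2: since 3 ≡ 3 (mod 8), (2/3) = -1.
Reached (1/3) = 1. Collecting the sign flips along the way, the symbol is -1.

-1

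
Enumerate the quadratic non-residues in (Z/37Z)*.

2, 5, 6, 8, 13, 14, 15, 17, 18, 19, 20, 22, 23, 24, 29, 31, 32, 35

Square k = 1,…,18 (k and 37−k give the same square):
1²=1, 2²=4, 3²=9, 4²=16, 5²=25, 6²=36, 7²≡12, 8²≡27, 9²≡7, 10²≡26, 11²≡10, 12²≡33, 13²≡21, 14²≡11, 15²≡3, 16²≡34, 17²≡30, 18²≡28 (mod 37).
The residues are {1, 3, 4, 7, 9, 10, 11, 12, 16, 21, 25, 26, 27, 28, 30, 33, 34, 36}; the non-residues are the remaining 18 nonzero classes.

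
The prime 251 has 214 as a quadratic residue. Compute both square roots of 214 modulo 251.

Since 251 ≡ 3 (mod 4), a square root of 214 is 214^((251+1)/4) = 214^63 mod 251.
Repeated squaring: 214^2≡114, 214^4≡195, 214^8≡124, 214^16≡65, 214^32≡209 (mod 251).
214^63 = 214^(32+16+8+4+2+1) ≡ 88 (mod 251).
Check: 88² = 7744 ≡ 214 (mod 251). The two roots are 88 and 163.

88, 163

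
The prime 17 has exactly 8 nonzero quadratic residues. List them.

Square k = 1,…,8 (k and 17−k give the same square):
1²=1, 2²=4, 3²=9, 4²=16, 5²≡8, 6²≡2, 7²≡15, 8²≡13 (mod 17).
So the quadratic residues mod 17 are {1, 2, 4, 8, 9, 13, 15, 16}.

1 2 4 8 9 13 15 16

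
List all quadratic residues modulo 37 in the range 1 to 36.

1, 3, 4, 7, 9, 10, 11, 12, 16, 21, 25, 26, 27, 28, 30, 33, 34, 36

Square k = 1,…,18 (k and 37−k give the same square):
1²=1, 2²=4, 3²=9, 4²=16, 5²=25, 6²=36, 7²≡12, 8²≡27, 9²≡7, 10²≡26, 11²≡10, 12²≡33, 13²≡21, 14²≡11, 15²≡3, 16²≡34, 17²≡30, 18²≡28 (mod 37).
So the quadratic residues mod 37 are {1, 3, 4, 7, 9, 10, 11, 12, 16, 21, 25, 26, 27, 28, 30, 33, 34, 36}.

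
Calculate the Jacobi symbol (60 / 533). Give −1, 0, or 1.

1

Pull out 2^2: since 533 ≡ 5 (mod 8), (2/533) = -1, so (2/533)^2 = +1.
Reciprocity: 15 ≡ 3 and 533 ≡ 1 (mod 4), so (15/533) = +(533/15).
Reduce top mod 15: now compute (8/15).
Pull out 2^3: since 15 ≡ 7 (mod 8), (2/15) = +1, so (2/15)^3 = +1.
Reached (1/15) = 1. Collecting the sign flips along the way, the symbol is +1.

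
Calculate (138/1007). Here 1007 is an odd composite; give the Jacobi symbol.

-1

Pull out 2: since 1007 ≡ 7 (mod 8), (2/1007) = +1.
Reciprocity: 69 ≡ 1 and 1007 ≡ 3 (mod 4), so (69/1007) = +(1007/69).
Reduce top mod 69: now compute (41/69).
Reciprocity: 41 ≡ 1 and 69 ≡ 1 (mod 4), so (41/69) = +(69/41).
Reduce top mod 41: now compute (28/41).
Pull out 2^2: since 41 ≡ 1 (mod 8), (2/41) = +1, so (2/41)^2 = +1.
Reciprocity: 7 ≡ 3 and 41 ≡ 1 (mod 4), so (7/41) = +(41/7).
Reduce top mod 7: now compute (6/7).
Pull out 2: since 7 ≡ 7 (mod 8), (2/7) = +1.
Reciprocity: 3 ≡ 3 and 7 ≡ 3 (mod 4), so (3/7) = −(7/3).
Reduce top mod 3: now compute (1/3).
Reached (1/3) = 1. Collecting the sign flips along the way, the symbol is -1.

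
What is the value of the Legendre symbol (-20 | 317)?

-1

First reduce: -20 ≡ 297 (mod 317).
Reciprocity: 297 ≡ 1 and 317 ≡ 1 (mod 4), so (297/317) = +(317/297).
Reduce top mod 297: now compute (20/297).
Pull out 2^2: since 297 ≡ 1 (mod 8), (2/297) = +1, so (2/297)^2 = +1.
Reciprocity: 5 ≡ 1 and 297 ≡ 1 (mod 4), so (5/297) = +(297/5).
Reduce top mod 5: now compute (2/5).
Pull out 2: since 5 ≡ 5 (mod 8), (2/5) = -1.
Reached (1/5) = 1. Collecting the sign flips along the way, the symbol is -1.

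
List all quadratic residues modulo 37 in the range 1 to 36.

1 3 4 7 9 10 11 12 16 21 25 26 27 28 30 33 34 36

Square k = 1,…,18 (k and 37−k give the same square):
1²=1, 2²=4, 3²=9, 4²=16, 5²=25, 6²=36, 7²≡12, 8²≡27, 9²≡7, 10²≡26, 11²≡10, 12²≡33, 13²≡21, 14²≡11, 15²≡3, 16²≡34, 17²≡30, 18²≡28 (mod 37).
So the quadratic residues mod 37 are {1, 3, 4, 7, 9, 10, 11, 12, 16, 21, 25, 26, 27, 28, 30, 33, 34, 36}.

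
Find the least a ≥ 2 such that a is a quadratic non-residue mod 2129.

3

(2/2129) = +1, so 2 is a residue.
(3/2129) = −1, so 3 is the smallest positive non-residue mod 2129.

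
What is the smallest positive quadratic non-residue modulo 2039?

7

(2/2039) = +1, so 2 is a residue.
(3/2039) = +1, so 3 is a residue.
(4/2039) = +1, so 4 is a residue.
(5/2039) = +1, so 5 is a residue.
(6/2039) = +1, so 6 is a residue.
(7/2039) = −1, so 7 is the smallest positive non-residue mod 2039.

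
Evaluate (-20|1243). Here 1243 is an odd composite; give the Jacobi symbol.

First reduce: -20 ≡ 1223 (mod 1243).
Reciprocity: 1223 ≡ 3 and 1243 ≡ 3 (mod 4), so (1223/1243) = −(1243/1223).
Reduce top mod 1223: now compute (20/1223).
Pull out 2^2: since 1223 ≡ 7 (mod 8), (2/1223) = +1, so (2/1223)^2 = +1.
Reciprocity: 5 ≡ 1 and 1223 ≡ 3 (mod 4), so (5/1223) = +(1223/5).
Reduce top mod 5: now compute (3/5).
Reciprocity: 3 ≡ 3 and 5 ≡ 1 (mod 4), so (3/5) = +(5/3).
Reduce top mod 3: now compute (2/3).
Pull out 2: since 3 ≡ 3 (mod 8), (2/3) = -1.
Reached (1/3) = 1. Collecting the sign flips along the way, the symbol is +1.

1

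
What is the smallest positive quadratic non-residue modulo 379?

2

(2/379) = −1, so 2 is the smallest positive non-residue mod 379.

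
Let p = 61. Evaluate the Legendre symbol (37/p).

Reciprocity: 37 ≡ 1 and 61 ≡ 1 (mod 4), so (37/61) = +(61/37).
Reduce top mod 37: now compute (24/37).
Pull out 2^3: since 37 ≡ 5 (mod 8), (2/37) = -1, so (2/37)^3 = -1.
Reciprocity: 3 ≡ 3 and 37 ≡ 1 (mod 4), so (3/37) = +(37/3).
Reduce top mod 3: now compute (1/3).
Reached (1/3) = 1. Collecting the sign flips along the way, the symbol is -1.

-1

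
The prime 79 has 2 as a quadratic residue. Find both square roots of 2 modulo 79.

9, 70

Since 79 ≡ 3 (mod 4), a square root of 2 is 2^((79+1)/4) = 2^20 mod 79.
Repeated squaring: 2^2≡4, 2^4≡16, 2^8≡19, 2^16≡45 (mod 79).
2^20 = 2^(16+4) ≡ 9 (mod 79).
Check: 9² = 81 ≡ 2 (mod 79). The two roots are 9 and 70.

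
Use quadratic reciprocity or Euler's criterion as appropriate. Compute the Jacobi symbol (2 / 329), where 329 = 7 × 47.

1

Pull out 2: since 329 ≡ 1 (mod 8), (2/329) = +1.
Reached (1/329) = 1. Collecting the sign flips along the way, the symbol is +1.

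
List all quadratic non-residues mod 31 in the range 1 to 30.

3, 6, 11, 12, 13, 15, 17, 21, 22, 23, 24, 26, 27, 29, 30

Square k = 1,…,15 (k and 31−k give the same square):
1²=1, 2²=4, 3²=9, 4²=16, 5²=25, 6²≡5, 7²≡18, 8²≡2, 9²≡19, 10²≡7, 11²≡28, 12²≡20, 13²≡14, 14²≡10, 15²≡8 (mod 31).
The residues are {1, 2, 4, 5, 7, 8, 9, 10, 14, 16, 18, 19, 20, 25, 28}; the non-residues are the remaining 15 nonzero classes.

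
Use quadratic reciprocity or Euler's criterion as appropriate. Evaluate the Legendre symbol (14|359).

-1

Euler's criterion: (14/359) ≡ 14^179 (mod 359).
14^2 ≡ 196 (mod 359)
14^4 ≡ 3 (mod 359)
14^8 ≡ 9 (mod 359)
14^16 ≡ 81 (mod 359)
14^32 ≡ 99 (mod 359)
14^64 ≡ 108 (mod 359)
14^128 ≡ 176 (mod 359)
14^179 = 14^(128+32+16+2+1) ≡ 358 (mod 359).
Result is 358 ≡ −1, so (14/359) = −1.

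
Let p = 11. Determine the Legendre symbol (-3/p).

-1

Euler's criterion: (-3/11) ≡ 8^5 (mod 11).
8^2 ≡ 9 (mod 11)
8^4 ≡ 4 (mod 11)
8^5 = 8^(4+1) ≡ 10 (mod 11).
Result is 10 ≡ −1, so (-3/11) = −1.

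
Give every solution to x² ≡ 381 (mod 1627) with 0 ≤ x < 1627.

83, 1544

Since 1627 ≡ 3 (mod 4), a square root of 381 is 381^((1627+1)/4) = 381^407 mod 1627.
Repeated squaring: 381^2≡358, 381^4≡1258, 381^8≡1120, 381^16≡1610, 381^32≡289, 381^64≡544, 381^128≡1449, 381^256≡771 (mod 1627).
381^407 = 381^(256+128+16+4+2+1) ≡ 83 (mod 1627).
Check: 83² = 6889 ≡ 381 (mod 1627). The two roots are 83 and 1544.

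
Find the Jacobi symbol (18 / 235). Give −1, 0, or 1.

-1

Pull out 2: since 235 ≡ 3 (mod 8), (2/235) = -1.
Reciprocity: 9 ≡ 1 and 235 ≡ 3 (mod 4), so (9/235) = +(235/9).
Reduce top mod 9: now compute (1/9).
Reached (1/9) = 1. Collecting the sign flips along the way, the symbol is -1.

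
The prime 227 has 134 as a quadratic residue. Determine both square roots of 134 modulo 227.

Since 227 ≡ 3 (mod 4), a square root of 134 is 134^((227+1)/4) = 134^57 mod 227.
Repeated squaring: 134^2≡23, 134^4≡75, 134^8≡177, 134^16≡3, 134^32≡9 (mod 227).
134^57 = 134^(32+16+8+1) ≡ 19 (mod 227).
Check: 19² = 361 ≡ 134 (mod 227). The two roots are 19 and 208.

19, 208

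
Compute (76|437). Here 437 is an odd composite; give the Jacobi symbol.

0

Pull out 2^2: since 437 ≡ 5 (mod 8), (2/437) = -1, so (2/437)^2 = +1.
Reciprocity: 19 ≡ 3 and 437 ≡ 1 (mod 4), so (19/437) = +(437/19).
Reduce top mod 19: now compute (0/19).
Top reduces to 0: gcd > 1, so the symbol is 0.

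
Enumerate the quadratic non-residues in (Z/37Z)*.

Square k = 1,…,18 (k and 37−k give the same square):
1²=1, 2²=4, 3²=9, 4²=16, 5²=25, 6²=36, 7²≡12, 8²≡27, 9²≡7, 10²≡26, 11²≡10, 12²≡33, 13²≡21, 14²≡11, 15²≡3, 16²≡34, 17²≡30, 18²≡28 (mod 37).
The residues are {1, 3, 4, 7, 9, 10, 11, 12, 16, 21, 25, 26, 27, 28, 30, 33, 34, 36}; the non-residues are the remaining 18 nonzero classes.

2 5 6 8 13 14 15 17 18 19 20 22 23 24 29 31 32 35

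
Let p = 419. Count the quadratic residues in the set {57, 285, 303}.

(57/419) = -1 → non-residue.
(285/419) = -1 → non-residue.
(303/419) = -1 → non-residue.
Total quadratic residues among the 3: 0.

0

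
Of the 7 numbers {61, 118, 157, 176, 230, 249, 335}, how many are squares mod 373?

2

(61/373) = -1 → non-residue.
(118/373) = -1 → non-residue.
(157/373) = -1 → non-residue.
(176/373) = -1 → non-residue.
(230/373) = -1 → non-residue.
(249/373) = +1 → QR.
(335/373) = +1 → QR.
Total quadratic residues among the 7: 2.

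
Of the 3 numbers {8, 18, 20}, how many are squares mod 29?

(8/29) = -1 → non-residue.
(18/29) = -1 → non-residue.
(20/29) = +1 → QR.
Total quadratic residues among the 3: 1.

1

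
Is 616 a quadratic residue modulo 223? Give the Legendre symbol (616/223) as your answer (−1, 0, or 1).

Euler's criterion: (616/223) ≡ 170^111 (mod 223).
170^2 ≡ 133 (mod 223)
170^4 ≡ 72 (mod 223)
170^8 ≡ 55 (mod 223)
170^16 ≡ 126 (mod 223)
170^32 ≡ 43 (mod 223)
170^64 ≡ 65 (mod 223)
170^111 = 170^(64+32+8+4+2+1) ≡ 222 (mod 223).
Result is 222 ≡ −1, so (616/223) = −1.

-1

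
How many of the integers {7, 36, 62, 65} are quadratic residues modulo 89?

1

(7/89) = -1 → non-residue.
(36/89) = +1 → QR.
(62/89) = -1 → non-residue.
(65/89) = -1 → non-residue.
Total quadratic residues among the 4: 1.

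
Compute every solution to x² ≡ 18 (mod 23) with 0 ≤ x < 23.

8, 15

Since 23 ≡ 3 (mod 4), a square root of 18 is 18^((23+1)/4) = 18^6 mod 23.
Repeated squaring: 18^2≡2, 18^4≡4 (mod 23).
18^6 = 18^(4+2) ≡ 8 (mod 23).
Check: 8² = 64 ≡ 18 (mod 23). The two roots are 8 and 15.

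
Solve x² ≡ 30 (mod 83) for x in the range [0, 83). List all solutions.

Since 83 ≡ 3 (mod 4), a square root of 30 is 30^((83+1)/4) = 30^21 mod 83.
Repeated squaring: 30^2≡70, 30^4≡3, 30^8≡9, 30^16≡81 (mod 83).
30^21 = 30^(16+4+1) ≡ 69 (mod 83).
Check: 69² = 4761 ≡ 30 (mod 83). The two roots are 14 and 69.

14, 69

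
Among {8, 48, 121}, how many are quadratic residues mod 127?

(8/127) = +1 → QR.
(48/127) = -1 → non-residue.
(121/127) = +1 → QR.
Total quadratic residues among the 3: 2.

2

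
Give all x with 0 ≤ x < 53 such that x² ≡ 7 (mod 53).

22, 31

53 ≡ 1 (mod 4), so we find a root by search.
Trying successive values, 22² = 484 ≡ 7 (mod 53). The other root is 53 − 22 = 31.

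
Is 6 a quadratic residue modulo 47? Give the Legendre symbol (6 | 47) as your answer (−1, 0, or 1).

1

Pull out 2: since 47 ≡ 7 (mod 8), (2/47) = +1.
Reciprocity: 3 ≡ 3 and 47 ≡ 3 (mod 4), so (3/47) = −(47/3).
Reduce top mod 3: now compute (2/3).
Pull out 2: since 3 ≡ 3 (mod 8), (2/3) = -1.
Reached (1/3) = 1. Collecting the sign flips along the way, the symbol is +1.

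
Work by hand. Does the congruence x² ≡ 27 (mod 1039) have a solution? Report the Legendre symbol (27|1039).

-1

Reciprocity: 27 ≡ 3 and 1039 ≡ 3 (mod 4), so (27/1039) = −(1039/27).
Reduce top mod 27: now compute (13/27).
Reciprocity: 13 ≡ 1 and 27 ≡ 3 (mod 4), so (13/27) = +(27/13).
Reduce top mod 13: now compute (1/13).
Reached (1/13) = 1. Collecting the sign flips along the way, the symbol is -1.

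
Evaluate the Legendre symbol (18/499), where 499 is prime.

Pull out 2: since 499 ≡ 3 (mod 8), (2/499) = -1.
Reciprocity: 9 ≡ 1 and 499 ≡ 3 (mod 4), so (9/499) = +(499/9).
Reduce top mod 9: now compute (4/9).
Pull out 2^2: since 9 ≡ 1 (mod 8), (2/9) = +1, so (2/9)^2 = +1.
Reached (1/9) = 1. Collecting the sign flips along the way, the symbol is -1.

-1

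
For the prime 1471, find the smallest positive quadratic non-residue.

3

(2/1471) = +1, so 2 is a residue.
(3/1471) = −1, so 3 is the smallest positive non-residue mod 1471.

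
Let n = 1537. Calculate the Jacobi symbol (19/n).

1

Reciprocity: 19 ≡ 3 and 1537 ≡ 1 (mod 4), so (19/1537) = +(1537/19).
Reduce top mod 19: now compute (17/19).
Reciprocity: 17 ≡ 1 and 19 ≡ 3 (mod 4), so (17/19) = +(19/17).
Reduce top mod 17: now compute (2/17).
Pull out 2: since 17 ≡ 1 (mod 8), (2/17) = +1.
Reached (1/17) = 1. Collecting the sign flips along the way, the symbol is +1.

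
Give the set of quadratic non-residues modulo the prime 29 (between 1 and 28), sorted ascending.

2, 3, 8, 10, 11, 12, 14, 15, 17, 18, 19, 21, 26, 27

Square k = 1,…,14 (k and 29−k give the same square):
1²=1, 2²=4, 3²=9, 4²=16, 5²=25, 6²≡7, 7²≡20, 8²≡6, 9²≡23, 10²≡13, 11²≡5, 12²≡28, 13²≡24, 14²≡22 (mod 29).
The residues are {1, 4, 5, 6, 7, 9, 13, 16, 20, 22, 23, 24, 25, 28}; the non-residues are the remaining 14 nonzero classes.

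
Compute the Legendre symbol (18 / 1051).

Euler's criterion: (18/1051) ≡ 18^525 (mod 1051).
18^2 ≡ 324 (mod 1051)
18^4 ≡ 927 (mod 1051)
18^8 ≡ 662 (mod 1051)
18^16 ≡ 1028 (mod 1051)
18^32 ≡ 529 (mod 1051)
18^64 ≡ 275 (mod 1051)
18^128 ≡ 1004 (mod 1051)
18^256 ≡ 107 (mod 1051)
18^512 ≡ 939 (mod 1051)
18^525 = 18^(512+8+4+1) ≡ 1050 (mod 1051).
Result is 1050 ≡ −1, so (18/1051) = −1.

-1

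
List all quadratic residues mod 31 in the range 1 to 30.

1, 2, 4, 5, 7, 8, 9, 10, 14, 16, 18, 19, 20, 25, 28

Square k = 1,…,15 (k and 31−k give the same square):
1²=1, 2²=4, 3²=9, 4²=16, 5²=25, 6²≡5, 7²≡18, 8²≡2, 9²≡19, 10²≡7, 11²≡28, 12²≡20, 13²≡14, 14²≡10, 15²≡8 (mod 31).
So the quadratic residues mod 31 are {1, 2, 4, 5, 7, 8, 9, 10, 14, 16, 18, 19, 20, 25, 28}.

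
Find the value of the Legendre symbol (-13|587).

1

First reduce: -13 ≡ 574 (mod 587).
Pull out 2: since 587 ≡ 3 (mod 8), (2/587) = -1.
Reciprocity: 287 ≡ 3 and 587 ≡ 3 (mod 4), so (287/587) = −(587/287).
Reduce top mod 287: now compute (13/287).
Reciprocity: 13 ≡ 1 and 287 ≡ 3 (mod 4), so (13/287) = +(287/13).
Reduce top mod 13: now compute (1/13).
Reached (1/13) = 1. Collecting the sign flips along the way, the symbol is +1.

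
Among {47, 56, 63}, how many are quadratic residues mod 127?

(47/127) = +1 → QR.
(56/127) = -1 → non-residue.
(63/127) = -1 → non-residue.
Total quadratic residues among the 3: 1.

1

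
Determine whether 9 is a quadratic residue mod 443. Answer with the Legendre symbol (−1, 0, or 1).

Euler's criterion: (9/443) ≡ 9^221 (mod 443).
9^2 ≡ 81 (mod 443)
9^4 ≡ 359 (mod 443)
9^8 ≡ 411 (mod 443)
9^16 ≡ 138 (mod 443)
9^32 ≡ 438 (mod 443)
9^64 ≡ 25 (mod 443)
9^128 ≡ 182 (mod 443)
9^221 = 9^(128+64+16+8+4+1) ≡ 1 (mod 443).
Result is 1, so (9/443) = 1.

1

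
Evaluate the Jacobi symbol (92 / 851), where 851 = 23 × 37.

Pull out 2^2: since 851 ≡ 3 (mod 8), (2/851) = -1, so (2/851)^2 = +1.
Reciprocity: 23 ≡ 3 and 851 ≡ 3 (mod 4), so (23/851) = −(851/23).
Reduce top mod 23: now compute (0/23).
Top reduces to 0: gcd > 1, so the symbol is 0.

0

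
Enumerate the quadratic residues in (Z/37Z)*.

1, 3, 4, 7, 9, 10, 11, 12, 16, 21, 25, 26, 27, 28, 30, 33, 34, 36

Square k = 1,…,18 (k and 37−k give the same square):
1²=1, 2²=4, 3²=9, 4²=16, 5²=25, 6²=36, 7²≡12, 8²≡27, 9²≡7, 10²≡26, 11²≡10, 12²≡33, 13²≡21, 14²≡11, 15²≡3, 16²≡34, 17²≡30, 18²≡28 (mod 37).
So the quadratic residues mod 37 are {1, 3, 4, 7, 9, 10, 11, 12, 16, 21, 25, 26, 27, 28, 30, 33, 34, 36}.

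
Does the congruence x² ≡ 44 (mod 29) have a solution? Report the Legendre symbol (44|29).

-1

Euler's criterion: (44/29) ≡ 15^14 (mod 29).
15^2 ≡ 22 (mod 29)
15^4 ≡ 20 (mod 29)
15^8 ≡ 23 (mod 29)
15^14 = 15^(8+4+2) ≡ 28 (mod 29).
Result is 28 ≡ −1, so (44/29) = −1.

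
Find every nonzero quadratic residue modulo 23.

1,2,3,4,6,8,9,12,13,16,18

Square k = 1,…,11 (k and 23−k give the same square):
1²=1, 2²=4, 3²=9, 4²=16, 5²≡2, 6²≡13, 7²≡3, 8²≡18, 9²≡12, 10²≡8, 11²≡6 (mod 23).
So the quadratic residues mod 23 are {1, 2, 3, 4, 6, 8, 9, 12, 13, 16, 18}.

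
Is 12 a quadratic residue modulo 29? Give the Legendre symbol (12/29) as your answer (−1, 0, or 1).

-1

Pull out 2^2: since 29 ≡ 5 (mod 8), (2/29) = -1, so (2/29)^2 = +1.
Reciprocity: 3 ≡ 3 and 29 ≡ 1 (mod 4), so (3/29) = +(29/3).
Reduce top mod 3: now compute (2/3).
Pull out 2: since 3 ≡ 3 (mod 8), (2/3) = -1.
Reached (1/3) = 1. Collecting the sign flips along the way, the symbol is -1.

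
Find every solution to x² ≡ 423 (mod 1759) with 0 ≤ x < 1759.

592, 1167

Since 1759 ≡ 3 (mod 4), a square root of 423 is 423^((1759+1)/4) = 423^440 mod 1759.
Repeated squaring: 423^2≡1270, 423^4≡1656, 423^8≡55, 423^16≡1266, 423^32≡307, 423^64≡1022, 423^128≡1397, 423^256≡878 (mod 1759).
423^440 = 423^(256+128+32+16+8) ≡ 1167 (mod 1759).
Check: 1167² = 1361889 ≡ 423 (mod 1759). The two roots are 592 and 1167.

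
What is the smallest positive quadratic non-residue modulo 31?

(2/31) = +1, so 2 is a residue.
(3/31) = −1, so 3 is the smallest positive non-residue mod 31.

3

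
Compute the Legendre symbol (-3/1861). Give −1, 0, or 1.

1

First reduce: -3 ≡ 1858 (mod 1861).
Pull out 2: since 1861 ≡ 5 (mod 8), (2/1861) = -1.
Reciprocity: 929 ≡ 1 and 1861 ≡ 1 (mod 4), so (929/1861) = +(1861/929).
Reduce top mod 929: now compute (3/929).
Reciprocity: 3 ≡ 3 and 929 ≡ 1 (mod 4), so (3/929) = +(929/3).
Reduce top mod 3: now compute (2/3).
Pull out 2: since 3 ≡ 3 (mod 8), (2/3) = -1.
Reached (1/3) = 1. Collecting the sign flips along the way, the symbol is +1.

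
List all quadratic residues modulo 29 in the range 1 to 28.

Square k = 1,…,14 (k and 29−k give the same square):
1²=1, 2²=4, 3²=9, 4²=16, 5²=25, 6²≡7, 7²≡20, 8²≡6, 9²≡23, 10²≡13, 11²≡5, 12²≡28, 13²≡24, 14²≡22 (mod 29).
So the quadratic residues mod 29 are {1, 4, 5, 6, 7, 9, 13, 16, 20, 22, 23, 24, 25, 28}.

1, 4, 5, 6, 7, 9, 13, 16, 20, 22, 23, 24, 25, 28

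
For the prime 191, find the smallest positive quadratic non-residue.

7

(2/191) = +1, so 2 is a residue.
(3/191) = +1, so 3 is a residue.
(4/191) = +1, so 4 is a residue.
(5/191) = +1, so 5 is a residue.
(6/191) = +1, so 6 is a residue.
(7/191) = −1, so 7 is the smallest positive non-residue mod 191.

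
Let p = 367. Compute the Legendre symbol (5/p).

-1

Reciprocity: 5 ≡ 1 and 367 ≡ 3 (mod 4), so (5/367) = +(367/5).
Reduce top mod 5: now compute (2/5).
Pull out 2: since 5 ≡ 5 (mod 8), (2/5) = -1.
Reached (1/5) = 1. Collecting the sign flips along the way, the symbol is -1.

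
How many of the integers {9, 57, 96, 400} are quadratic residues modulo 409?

3

(9/409) = +1 → QR.
(57/409) = -1 → non-residue.
(96/409) = +1 → QR.
(400/409) = +1 → QR.
Total quadratic residues among the 4: 3.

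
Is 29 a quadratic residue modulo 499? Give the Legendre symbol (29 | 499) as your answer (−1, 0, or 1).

Reciprocity: 29 ≡ 1 and 499 ≡ 3 (mod 4), so (29/499) = +(499/29).
Reduce top mod 29: now compute (6/29).
Pull out 2: since 29 ≡ 5 (mod 8), (2/29) = -1.
Reciprocity: 3 ≡ 3 and 29 ≡ 1 (mod 4), so (3/29) = +(29/3).
Reduce top mod 3: now compute (2/3).
Pull out 2: since 3 ≡ 3 (mod 8), (2/3) = -1.
Reached (1/3) = 1. Collecting the sign flips along the way, the symbol is +1.

1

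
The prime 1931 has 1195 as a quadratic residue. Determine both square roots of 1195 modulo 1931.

Since 1931 ≡ 3 (mod 4), a square root of 1195 is 1195^((1931+1)/4) = 1195^483 mod 1931.
Repeated squaring: 1195^2≡1016, 1195^4≡1102, 1195^8≡1736, 1195^16≡1336, 1195^32≡652, 1195^64≡284, 1195^128≡1485, 1195^256≡23 (mod 1931).
1195^483 = 1195^(256+128+64+32+2+1) ≡ 1107 (mod 1931).
Check: 1107² = 1225449 ≡ 1195 (mod 1931). The two roots are 824 and 1107.

824, 1107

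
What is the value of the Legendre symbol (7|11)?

-1

Euler's criterion: (7/11) ≡ 7^5 (mod 11).
7^2 ≡ 5 (mod 11)
7^4 ≡ 3 (mod 11)
7^5 = 7^(4+1) ≡ 10 (mod 11).
Result is 10 ≡ −1, so (7/11) = −1.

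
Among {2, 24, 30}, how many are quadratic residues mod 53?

(2/53) = -1 → non-residue.
(24/53) = +1 → QR.
(30/53) = -1 → non-residue.
Total quadratic residues among the 3: 1.

1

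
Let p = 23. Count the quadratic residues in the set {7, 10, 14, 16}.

1

(7/23) = -1 → non-residue.
(10/23) = -1 → non-residue.
(14/23) = -1 → non-residue.
(16/23) = +1 → QR.
Total quadratic residues among the 4: 1.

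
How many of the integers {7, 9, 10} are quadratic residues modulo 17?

(7/17) = -1 → non-residue.
(9/17) = +1 → QR.
(10/17) = -1 → non-residue.
Total quadratic residues among the 3: 1.

1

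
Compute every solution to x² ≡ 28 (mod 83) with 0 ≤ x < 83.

32, 51

Since 83 ≡ 3 (mod 4), a square root of 28 is 28^((83+1)/4) = 28^21 mod 83.
Repeated squaring: 28^2≡37, 28^4≡41, 28^8≡21, 28^16≡26 (mod 83).
28^21 = 28^(16+4+1) ≡ 51 (mod 83).
Check: 51² = 2601 ≡ 28 (mod 83). The two roots are 32 and 51.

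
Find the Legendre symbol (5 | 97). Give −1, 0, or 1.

-1

Reciprocity: 5 ≡ 1 and 97 ≡ 1 (mod 4), so (5/97) = +(97/5).
Reduce top mod 5: now compute (2/5).
Pull out 2: since 5 ≡ 5 (mod 8), (2/5) = -1.
Reached (1/5) = 1. Collecting the sign flips along the way, the symbol is -1.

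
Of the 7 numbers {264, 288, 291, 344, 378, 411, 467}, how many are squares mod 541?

3

(264/541) = +1 → QR.
(288/541) = -1 → non-residue.
(291/541) = -1 → non-residue.
(344/541) = -1 → non-residue.
(378/541) = -1 → non-residue.
(411/541) = +1 → QR.
(467/541) = +1 → QR.
Total quadratic residues among the 7: 3.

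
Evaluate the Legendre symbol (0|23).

0

Top reduces to 0: gcd > 1, so the symbol is 0.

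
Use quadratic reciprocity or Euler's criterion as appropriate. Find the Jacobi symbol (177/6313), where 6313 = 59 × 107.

0

Reciprocity: 177 ≡ 1 and 6313 ≡ 1 (mod 4), so (177/6313) = +(6313/177).
Reduce top mod 177: now compute (118/177).
Pull out 2: since 177 ≡ 1 (mod 8), (2/177) = +1.
Reciprocity: 59 ≡ 3 and 177 ≡ 1 (mod 4), so (59/177) = +(177/59).
Reduce top mod 59: now compute (0/59).
Top reduces to 0: gcd > 1, so the symbol is 0.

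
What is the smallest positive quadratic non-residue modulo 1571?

(2/1571) = −1, so 2 is the smallest positive non-residue mod 1571.

2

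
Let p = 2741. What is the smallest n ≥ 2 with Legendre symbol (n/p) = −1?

2

(2/2741) = −1, so 2 is the smallest positive non-residue mod 2741.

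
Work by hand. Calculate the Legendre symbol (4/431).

Pull out 2^2: since 431 ≡ 7 (mod 8), (2/431) = +1, so (2/431)^2 = +1.
Reached (1/431) = 1. Collecting the sign flips along the way, the symbol is +1.

1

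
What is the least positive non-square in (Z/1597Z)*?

(2/1597) = −1, so 2 is the smallest positive non-residue mod 1597.

2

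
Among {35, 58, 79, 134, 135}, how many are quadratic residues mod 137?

1

(35/137) = -1 → non-residue.
(58/137) = -1 → non-residue.
(79/137) = -1 → non-residue.
(134/137) = -1 → non-residue.
(135/137) = +1 → QR.
Total quadratic residues among the 5: 1.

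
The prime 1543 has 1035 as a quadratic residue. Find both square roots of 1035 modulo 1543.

501, 1042

Since 1543 ≡ 3 (mod 4), a square root of 1035 is 1035^((1543+1)/4) = 1035^386 mod 1543.
Repeated squaring: 1035^2≡383, 1035^4≡104, 1035^8≡15, 1035^16≡225, 1035^32≡1249, 1035^64≡28, 1035^128≡784, 1035^256≡542 (mod 1543).
1035^386 = 1035^(256+128+2) ≡ 1042 (mod 1543).
Check: 1042² = 1085764 ≡ 1035 (mod 1543). The two roots are 501 and 1042.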